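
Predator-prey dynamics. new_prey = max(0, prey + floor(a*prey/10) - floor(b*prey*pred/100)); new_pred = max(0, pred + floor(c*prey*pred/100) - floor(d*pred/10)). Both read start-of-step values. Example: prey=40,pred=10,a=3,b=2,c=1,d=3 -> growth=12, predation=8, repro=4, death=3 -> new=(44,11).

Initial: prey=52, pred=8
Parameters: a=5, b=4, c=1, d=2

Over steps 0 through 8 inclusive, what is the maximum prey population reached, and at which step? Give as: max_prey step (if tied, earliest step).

Answer: 66 2

Derivation:
Step 1: prey: 52+26-16=62; pred: 8+4-1=11
Step 2: prey: 62+31-27=66; pred: 11+6-2=15
Step 3: prey: 66+33-39=60; pred: 15+9-3=21
Step 4: prey: 60+30-50=40; pred: 21+12-4=29
Step 5: prey: 40+20-46=14; pred: 29+11-5=35
Step 6: prey: 14+7-19=2; pred: 35+4-7=32
Step 7: prey: 2+1-2=1; pred: 32+0-6=26
Step 8: prey: 1+0-1=0; pred: 26+0-5=21
Max prey = 66 at step 2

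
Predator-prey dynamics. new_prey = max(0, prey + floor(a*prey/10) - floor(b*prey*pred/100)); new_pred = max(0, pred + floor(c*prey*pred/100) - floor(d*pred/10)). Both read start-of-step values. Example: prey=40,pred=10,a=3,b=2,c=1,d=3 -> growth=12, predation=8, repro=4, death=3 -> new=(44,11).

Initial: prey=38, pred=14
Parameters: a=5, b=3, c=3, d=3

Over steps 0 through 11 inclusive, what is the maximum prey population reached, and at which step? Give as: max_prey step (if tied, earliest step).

Step 1: prey: 38+19-15=42; pred: 14+15-4=25
Step 2: prey: 42+21-31=32; pred: 25+31-7=49
Step 3: prey: 32+16-47=1; pred: 49+47-14=82
Step 4: prey: 1+0-2=0; pred: 82+2-24=60
Step 5: prey: 0+0-0=0; pred: 60+0-18=42
Step 6: prey: 0+0-0=0; pred: 42+0-12=30
Step 7: prey: 0+0-0=0; pred: 30+0-9=21
Step 8: prey: 0+0-0=0; pred: 21+0-6=15
Step 9: prey: 0+0-0=0; pred: 15+0-4=11
Step 10: prey: 0+0-0=0; pred: 11+0-3=8
Step 11: prey: 0+0-0=0; pred: 8+0-2=6
Max prey = 42 at step 1

Answer: 42 1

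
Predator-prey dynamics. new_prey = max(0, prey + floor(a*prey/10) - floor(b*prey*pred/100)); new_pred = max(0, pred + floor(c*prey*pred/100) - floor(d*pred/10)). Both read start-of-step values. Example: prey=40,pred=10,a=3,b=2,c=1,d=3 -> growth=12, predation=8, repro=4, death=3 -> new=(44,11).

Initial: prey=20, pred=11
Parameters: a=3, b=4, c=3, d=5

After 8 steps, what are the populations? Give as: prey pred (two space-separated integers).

Step 1: prey: 20+6-8=18; pred: 11+6-5=12
Step 2: prey: 18+5-8=15; pred: 12+6-6=12
Step 3: prey: 15+4-7=12; pred: 12+5-6=11
Step 4: prey: 12+3-5=10; pred: 11+3-5=9
Step 5: prey: 10+3-3=10; pred: 9+2-4=7
Step 6: prey: 10+3-2=11; pred: 7+2-3=6
Step 7: prey: 11+3-2=12; pred: 6+1-3=4
Step 8: prey: 12+3-1=14; pred: 4+1-2=3

Answer: 14 3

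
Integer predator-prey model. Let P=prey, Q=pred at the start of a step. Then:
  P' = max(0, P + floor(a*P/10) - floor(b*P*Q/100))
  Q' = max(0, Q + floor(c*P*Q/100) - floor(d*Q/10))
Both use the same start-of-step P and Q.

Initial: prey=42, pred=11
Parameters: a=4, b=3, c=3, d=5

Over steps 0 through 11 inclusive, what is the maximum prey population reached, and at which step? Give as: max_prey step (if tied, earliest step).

Answer: 45 1

Derivation:
Step 1: prey: 42+16-13=45; pred: 11+13-5=19
Step 2: prey: 45+18-25=38; pred: 19+25-9=35
Step 3: prey: 38+15-39=14; pred: 35+39-17=57
Step 4: prey: 14+5-23=0; pred: 57+23-28=52
Step 5: prey: 0+0-0=0; pred: 52+0-26=26
Step 6: prey: 0+0-0=0; pred: 26+0-13=13
Step 7: prey: 0+0-0=0; pred: 13+0-6=7
Step 8: prey: 0+0-0=0; pred: 7+0-3=4
Step 9: prey: 0+0-0=0; pred: 4+0-2=2
Step 10: prey: 0+0-0=0; pred: 2+0-1=1
Step 11: prey: 0+0-0=0; pred: 1+0-0=1
Max prey = 45 at step 1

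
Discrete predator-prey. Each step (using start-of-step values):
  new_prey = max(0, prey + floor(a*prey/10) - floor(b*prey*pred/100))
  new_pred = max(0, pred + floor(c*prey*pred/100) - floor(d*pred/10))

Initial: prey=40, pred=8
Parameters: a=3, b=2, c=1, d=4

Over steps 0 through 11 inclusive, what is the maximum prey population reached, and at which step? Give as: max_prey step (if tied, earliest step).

Answer: 73 6

Derivation:
Step 1: prey: 40+12-6=46; pred: 8+3-3=8
Step 2: prey: 46+13-7=52; pred: 8+3-3=8
Step 3: prey: 52+15-8=59; pred: 8+4-3=9
Step 4: prey: 59+17-10=66; pred: 9+5-3=11
Step 5: prey: 66+19-14=71; pred: 11+7-4=14
Step 6: prey: 71+21-19=73; pred: 14+9-5=18
Step 7: prey: 73+21-26=68; pred: 18+13-7=24
Step 8: prey: 68+20-32=56; pred: 24+16-9=31
Step 9: prey: 56+16-34=38; pred: 31+17-12=36
Step 10: prey: 38+11-27=22; pred: 36+13-14=35
Step 11: prey: 22+6-15=13; pred: 35+7-14=28
Max prey = 73 at step 6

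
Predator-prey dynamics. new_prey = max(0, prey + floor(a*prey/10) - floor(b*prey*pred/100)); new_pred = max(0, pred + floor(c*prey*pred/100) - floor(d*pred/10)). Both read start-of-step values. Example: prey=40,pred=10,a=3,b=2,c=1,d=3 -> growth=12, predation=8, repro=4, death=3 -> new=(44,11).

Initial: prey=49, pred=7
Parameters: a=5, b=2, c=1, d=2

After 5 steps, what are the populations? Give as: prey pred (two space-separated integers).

Step 1: prey: 49+24-6=67; pred: 7+3-1=9
Step 2: prey: 67+33-12=88; pred: 9+6-1=14
Step 3: prey: 88+44-24=108; pred: 14+12-2=24
Step 4: prey: 108+54-51=111; pred: 24+25-4=45
Step 5: prey: 111+55-99=67; pred: 45+49-9=85

Answer: 67 85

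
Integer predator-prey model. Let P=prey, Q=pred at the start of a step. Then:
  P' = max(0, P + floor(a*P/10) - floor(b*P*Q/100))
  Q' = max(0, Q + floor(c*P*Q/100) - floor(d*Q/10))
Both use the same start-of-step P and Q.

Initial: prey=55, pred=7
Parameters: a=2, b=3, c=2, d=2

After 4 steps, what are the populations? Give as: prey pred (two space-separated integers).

Answer: 0 51

Derivation:
Step 1: prey: 55+11-11=55; pred: 7+7-1=13
Step 2: prey: 55+11-21=45; pred: 13+14-2=25
Step 3: prey: 45+9-33=21; pred: 25+22-5=42
Step 4: prey: 21+4-26=0; pred: 42+17-8=51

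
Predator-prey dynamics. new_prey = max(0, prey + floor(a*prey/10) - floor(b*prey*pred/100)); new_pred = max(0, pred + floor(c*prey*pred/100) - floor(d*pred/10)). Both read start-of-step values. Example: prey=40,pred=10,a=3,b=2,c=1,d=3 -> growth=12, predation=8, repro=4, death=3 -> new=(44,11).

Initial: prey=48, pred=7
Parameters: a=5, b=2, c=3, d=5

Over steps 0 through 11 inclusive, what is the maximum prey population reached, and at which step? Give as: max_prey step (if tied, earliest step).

Step 1: prey: 48+24-6=66; pred: 7+10-3=14
Step 2: prey: 66+33-18=81; pred: 14+27-7=34
Step 3: prey: 81+40-55=66; pred: 34+82-17=99
Step 4: prey: 66+33-130=0; pred: 99+196-49=246
Step 5: prey: 0+0-0=0; pred: 246+0-123=123
Step 6: prey: 0+0-0=0; pred: 123+0-61=62
Step 7: prey: 0+0-0=0; pred: 62+0-31=31
Step 8: prey: 0+0-0=0; pred: 31+0-15=16
Step 9: prey: 0+0-0=0; pred: 16+0-8=8
Step 10: prey: 0+0-0=0; pred: 8+0-4=4
Step 11: prey: 0+0-0=0; pred: 4+0-2=2
Max prey = 81 at step 2

Answer: 81 2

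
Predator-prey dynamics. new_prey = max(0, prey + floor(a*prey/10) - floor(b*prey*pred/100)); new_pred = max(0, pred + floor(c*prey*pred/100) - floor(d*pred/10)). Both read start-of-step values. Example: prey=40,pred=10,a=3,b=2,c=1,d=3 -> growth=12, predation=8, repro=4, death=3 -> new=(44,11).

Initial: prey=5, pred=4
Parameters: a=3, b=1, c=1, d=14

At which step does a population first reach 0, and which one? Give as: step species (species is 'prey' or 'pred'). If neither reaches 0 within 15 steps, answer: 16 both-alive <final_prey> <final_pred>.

Answer: 1 pred

Derivation:
Step 1: prey: 5+1-0=6; pred: 4+0-5=0
First extinction: pred at step 1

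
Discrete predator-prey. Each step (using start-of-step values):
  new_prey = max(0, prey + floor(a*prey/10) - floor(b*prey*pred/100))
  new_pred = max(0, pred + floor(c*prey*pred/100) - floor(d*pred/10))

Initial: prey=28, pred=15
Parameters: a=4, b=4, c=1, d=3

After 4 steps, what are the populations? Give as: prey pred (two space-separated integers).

Answer: 15 10

Derivation:
Step 1: prey: 28+11-16=23; pred: 15+4-4=15
Step 2: prey: 23+9-13=19; pred: 15+3-4=14
Step 3: prey: 19+7-10=16; pred: 14+2-4=12
Step 4: prey: 16+6-7=15; pred: 12+1-3=10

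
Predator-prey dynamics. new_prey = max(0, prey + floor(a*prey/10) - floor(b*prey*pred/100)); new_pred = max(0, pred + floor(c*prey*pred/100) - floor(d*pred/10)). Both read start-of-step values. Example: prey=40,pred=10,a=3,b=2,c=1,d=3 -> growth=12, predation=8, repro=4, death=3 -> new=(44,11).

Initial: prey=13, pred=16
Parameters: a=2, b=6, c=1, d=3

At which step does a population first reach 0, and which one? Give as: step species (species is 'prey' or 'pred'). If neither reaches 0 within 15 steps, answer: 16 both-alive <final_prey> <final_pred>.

Answer: 16 both-alive 1 3

Derivation:
Step 1: prey: 13+2-12=3; pred: 16+2-4=14
Step 2: prey: 3+0-2=1; pred: 14+0-4=10
Step 3: prey: 1+0-0=1; pred: 10+0-3=7
Step 4: prey: 1+0-0=1; pred: 7+0-2=5
Step 5: prey: 1+0-0=1; pred: 5+0-1=4
Step 6: prey: 1+0-0=1; pred: 4+0-1=3
Step 7: prey: 1+0-0=1; pred: 3+0-0=3
Steps 8-15: state stable at prey=1, pred=3 (no change)
No extinction within 15 steps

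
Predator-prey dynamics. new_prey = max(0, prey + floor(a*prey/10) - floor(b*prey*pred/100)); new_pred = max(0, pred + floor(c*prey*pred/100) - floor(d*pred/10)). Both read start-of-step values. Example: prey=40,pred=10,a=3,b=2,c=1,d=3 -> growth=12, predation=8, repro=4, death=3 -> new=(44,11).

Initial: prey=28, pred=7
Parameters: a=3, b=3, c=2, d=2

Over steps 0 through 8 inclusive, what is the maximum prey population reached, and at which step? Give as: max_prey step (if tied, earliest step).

Step 1: prey: 28+8-5=31; pred: 7+3-1=9
Step 2: prey: 31+9-8=32; pred: 9+5-1=13
Step 3: prey: 32+9-12=29; pred: 13+8-2=19
Step 4: prey: 29+8-16=21; pred: 19+11-3=27
Step 5: prey: 21+6-17=10; pred: 27+11-5=33
Step 6: prey: 10+3-9=4; pred: 33+6-6=33
Step 7: prey: 4+1-3=2; pred: 33+2-6=29
Step 8: prey: 2+0-1=1; pred: 29+1-5=25
Max prey = 32 at step 2

Answer: 32 2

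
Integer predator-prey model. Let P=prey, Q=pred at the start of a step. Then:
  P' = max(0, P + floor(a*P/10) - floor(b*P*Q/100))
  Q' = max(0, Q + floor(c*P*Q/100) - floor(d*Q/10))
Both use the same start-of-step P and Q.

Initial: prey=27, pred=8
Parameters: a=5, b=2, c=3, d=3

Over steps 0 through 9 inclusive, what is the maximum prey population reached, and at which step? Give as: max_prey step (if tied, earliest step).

Answer: 50 3

Derivation:
Step 1: prey: 27+13-4=36; pred: 8+6-2=12
Step 2: prey: 36+18-8=46; pred: 12+12-3=21
Step 3: prey: 46+23-19=50; pred: 21+28-6=43
Step 4: prey: 50+25-43=32; pred: 43+64-12=95
Step 5: prey: 32+16-60=0; pred: 95+91-28=158
Step 6: prey: 0+0-0=0; pred: 158+0-47=111
Step 7: prey: 0+0-0=0; pred: 111+0-33=78
Step 8: prey: 0+0-0=0; pred: 78+0-23=55
Step 9: prey: 0+0-0=0; pred: 55+0-16=39
Max prey = 50 at step 3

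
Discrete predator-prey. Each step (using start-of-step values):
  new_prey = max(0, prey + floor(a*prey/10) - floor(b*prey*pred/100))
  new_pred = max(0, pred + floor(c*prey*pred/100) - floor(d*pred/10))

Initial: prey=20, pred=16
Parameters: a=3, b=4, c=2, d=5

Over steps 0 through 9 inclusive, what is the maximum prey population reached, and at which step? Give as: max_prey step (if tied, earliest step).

Step 1: prey: 20+6-12=14; pred: 16+6-8=14
Step 2: prey: 14+4-7=11; pred: 14+3-7=10
Step 3: prey: 11+3-4=10; pred: 10+2-5=7
Step 4: prey: 10+3-2=11; pred: 7+1-3=5
Step 5: prey: 11+3-2=12; pred: 5+1-2=4
Step 6: prey: 12+3-1=14; pred: 4+0-2=2
Step 7: prey: 14+4-1=17; pred: 2+0-1=1
Step 8: prey: 17+5-0=22; pred: 1+0-0=1
Step 9: prey: 22+6-0=28; pred: 1+0-0=1
Max prey = 28 at step 9

Answer: 28 9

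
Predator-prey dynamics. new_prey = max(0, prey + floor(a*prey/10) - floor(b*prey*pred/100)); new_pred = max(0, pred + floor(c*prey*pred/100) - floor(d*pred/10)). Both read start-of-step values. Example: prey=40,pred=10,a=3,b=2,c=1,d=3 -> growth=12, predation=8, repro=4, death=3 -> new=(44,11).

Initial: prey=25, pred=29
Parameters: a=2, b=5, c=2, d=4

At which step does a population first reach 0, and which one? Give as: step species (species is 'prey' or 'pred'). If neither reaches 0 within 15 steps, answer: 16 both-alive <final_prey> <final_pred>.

Answer: 1 prey

Derivation:
Step 1: prey: 25+5-36=0; pred: 29+14-11=32
First extinction: prey at step 1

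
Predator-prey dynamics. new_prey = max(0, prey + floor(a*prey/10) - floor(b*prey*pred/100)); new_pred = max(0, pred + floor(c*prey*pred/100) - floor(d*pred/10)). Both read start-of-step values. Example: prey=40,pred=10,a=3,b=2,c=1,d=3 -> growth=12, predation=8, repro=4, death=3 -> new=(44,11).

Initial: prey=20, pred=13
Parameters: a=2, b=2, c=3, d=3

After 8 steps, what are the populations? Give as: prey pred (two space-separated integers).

Step 1: prey: 20+4-5=19; pred: 13+7-3=17
Step 2: prey: 19+3-6=16; pred: 17+9-5=21
Step 3: prey: 16+3-6=13; pred: 21+10-6=25
Step 4: prey: 13+2-6=9; pred: 25+9-7=27
Step 5: prey: 9+1-4=6; pred: 27+7-8=26
Step 6: prey: 6+1-3=4; pred: 26+4-7=23
Step 7: prey: 4+0-1=3; pred: 23+2-6=19
Step 8: prey: 3+0-1=2; pred: 19+1-5=15

Answer: 2 15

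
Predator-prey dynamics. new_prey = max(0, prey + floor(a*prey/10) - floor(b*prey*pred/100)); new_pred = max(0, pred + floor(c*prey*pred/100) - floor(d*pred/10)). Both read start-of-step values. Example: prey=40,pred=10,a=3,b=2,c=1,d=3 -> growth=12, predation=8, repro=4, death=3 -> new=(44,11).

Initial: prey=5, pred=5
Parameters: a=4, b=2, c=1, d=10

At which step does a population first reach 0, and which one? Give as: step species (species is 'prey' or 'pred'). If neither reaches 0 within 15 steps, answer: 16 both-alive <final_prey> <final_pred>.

Step 1: prey: 5+2-0=7; pred: 5+0-5=0
First extinction: pred at step 1

Answer: 1 pred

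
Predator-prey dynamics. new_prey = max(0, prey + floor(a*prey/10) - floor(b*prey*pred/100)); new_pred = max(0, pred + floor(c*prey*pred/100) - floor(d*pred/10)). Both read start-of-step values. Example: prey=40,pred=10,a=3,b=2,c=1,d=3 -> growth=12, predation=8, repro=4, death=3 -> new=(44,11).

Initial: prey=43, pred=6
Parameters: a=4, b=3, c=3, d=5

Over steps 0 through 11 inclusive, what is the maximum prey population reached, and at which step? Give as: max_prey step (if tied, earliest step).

Answer: 59 2

Derivation:
Step 1: prey: 43+17-7=53; pred: 6+7-3=10
Step 2: prey: 53+21-15=59; pred: 10+15-5=20
Step 3: prey: 59+23-35=47; pred: 20+35-10=45
Step 4: prey: 47+18-63=2; pred: 45+63-22=86
Step 5: prey: 2+0-5=0; pred: 86+5-43=48
Step 6: prey: 0+0-0=0; pred: 48+0-24=24
Step 7: prey: 0+0-0=0; pred: 24+0-12=12
Step 8: prey: 0+0-0=0; pred: 12+0-6=6
Step 9: prey: 0+0-0=0; pred: 6+0-3=3
Step 10: prey: 0+0-0=0; pred: 3+0-1=2
Step 11: prey: 0+0-0=0; pred: 2+0-1=1
Max prey = 59 at step 2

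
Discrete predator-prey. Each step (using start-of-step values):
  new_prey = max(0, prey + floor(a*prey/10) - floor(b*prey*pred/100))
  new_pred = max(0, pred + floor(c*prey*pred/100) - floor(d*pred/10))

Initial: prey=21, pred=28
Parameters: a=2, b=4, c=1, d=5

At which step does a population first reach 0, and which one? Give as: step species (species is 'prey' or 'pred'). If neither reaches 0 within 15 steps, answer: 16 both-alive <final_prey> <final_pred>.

Answer: 16 both-alive 1 1

Derivation:
Step 1: prey: 21+4-23=2; pred: 28+5-14=19
Step 2: prey: 2+0-1=1; pred: 19+0-9=10
Step 3: prey: 1+0-0=1; pred: 10+0-5=5
Step 4: prey: 1+0-0=1; pred: 5+0-2=3
Step 5: prey: 1+0-0=1; pred: 3+0-1=2
Step 6: prey: 1+0-0=1; pred: 2+0-1=1
Step 7: prey: 1+0-0=1; pred: 1+0-0=1
Steps 8-15: state stable at prey=1, pred=1 (no change)
No extinction within 15 steps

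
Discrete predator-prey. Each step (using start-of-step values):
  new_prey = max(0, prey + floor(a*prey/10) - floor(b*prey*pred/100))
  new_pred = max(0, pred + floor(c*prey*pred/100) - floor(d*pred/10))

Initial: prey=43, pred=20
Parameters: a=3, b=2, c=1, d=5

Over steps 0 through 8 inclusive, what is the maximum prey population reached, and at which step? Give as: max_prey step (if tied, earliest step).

Step 1: prey: 43+12-17=38; pred: 20+8-10=18
Step 2: prey: 38+11-13=36; pred: 18+6-9=15
Step 3: prey: 36+10-10=36; pred: 15+5-7=13
Step 4: prey: 36+10-9=37; pred: 13+4-6=11
Step 5: prey: 37+11-8=40; pred: 11+4-5=10
Step 6: prey: 40+12-8=44; pred: 10+4-5=9
Step 7: prey: 44+13-7=50; pred: 9+3-4=8
Step 8: prey: 50+15-8=57; pred: 8+4-4=8
Max prey = 57 at step 8

Answer: 57 8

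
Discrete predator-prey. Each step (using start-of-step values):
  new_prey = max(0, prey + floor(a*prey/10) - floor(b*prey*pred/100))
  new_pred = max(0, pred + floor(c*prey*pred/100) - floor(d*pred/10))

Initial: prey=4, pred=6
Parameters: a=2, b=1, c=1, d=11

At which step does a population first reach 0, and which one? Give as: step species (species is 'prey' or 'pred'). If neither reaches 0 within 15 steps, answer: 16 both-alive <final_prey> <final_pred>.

Step 1: prey: 4+0-0=4; pred: 6+0-6=0
First extinction: pred at step 1

Answer: 1 pred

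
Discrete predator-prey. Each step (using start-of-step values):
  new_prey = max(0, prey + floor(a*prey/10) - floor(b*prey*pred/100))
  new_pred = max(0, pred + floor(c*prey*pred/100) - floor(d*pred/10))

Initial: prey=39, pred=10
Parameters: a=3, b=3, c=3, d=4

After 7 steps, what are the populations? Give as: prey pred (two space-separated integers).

Answer: 0 11

Derivation:
Step 1: prey: 39+11-11=39; pred: 10+11-4=17
Step 2: prey: 39+11-19=31; pred: 17+19-6=30
Step 3: prey: 31+9-27=13; pred: 30+27-12=45
Step 4: prey: 13+3-17=0; pred: 45+17-18=44
Step 5: prey: 0+0-0=0; pred: 44+0-17=27
Step 6: prey: 0+0-0=0; pred: 27+0-10=17
Step 7: prey: 0+0-0=0; pred: 17+0-6=11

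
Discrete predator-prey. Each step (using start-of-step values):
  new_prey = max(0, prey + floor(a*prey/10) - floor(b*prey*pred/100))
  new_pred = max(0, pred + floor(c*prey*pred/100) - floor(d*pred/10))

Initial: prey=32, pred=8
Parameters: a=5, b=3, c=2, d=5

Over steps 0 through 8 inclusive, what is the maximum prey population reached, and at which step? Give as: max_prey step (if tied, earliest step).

Answer: 57 3

Derivation:
Step 1: prey: 32+16-7=41; pred: 8+5-4=9
Step 2: prey: 41+20-11=50; pred: 9+7-4=12
Step 3: prey: 50+25-18=57; pred: 12+12-6=18
Step 4: prey: 57+28-30=55; pred: 18+20-9=29
Step 5: prey: 55+27-47=35; pred: 29+31-14=46
Step 6: prey: 35+17-48=4; pred: 46+32-23=55
Step 7: prey: 4+2-6=0; pred: 55+4-27=32
Step 8: prey: 0+0-0=0; pred: 32+0-16=16
Max prey = 57 at step 3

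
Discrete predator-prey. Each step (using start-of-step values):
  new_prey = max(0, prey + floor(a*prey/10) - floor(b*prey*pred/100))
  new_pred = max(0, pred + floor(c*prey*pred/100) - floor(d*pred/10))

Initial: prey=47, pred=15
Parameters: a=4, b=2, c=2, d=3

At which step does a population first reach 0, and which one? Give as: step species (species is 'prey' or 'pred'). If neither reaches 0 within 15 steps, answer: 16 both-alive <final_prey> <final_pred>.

Step 1: prey: 47+18-14=51; pred: 15+14-4=25
Step 2: prey: 51+20-25=46; pred: 25+25-7=43
Step 3: prey: 46+18-39=25; pred: 43+39-12=70
Step 4: prey: 25+10-35=0; pred: 70+35-21=84
First extinction: prey at step 4

Answer: 4 prey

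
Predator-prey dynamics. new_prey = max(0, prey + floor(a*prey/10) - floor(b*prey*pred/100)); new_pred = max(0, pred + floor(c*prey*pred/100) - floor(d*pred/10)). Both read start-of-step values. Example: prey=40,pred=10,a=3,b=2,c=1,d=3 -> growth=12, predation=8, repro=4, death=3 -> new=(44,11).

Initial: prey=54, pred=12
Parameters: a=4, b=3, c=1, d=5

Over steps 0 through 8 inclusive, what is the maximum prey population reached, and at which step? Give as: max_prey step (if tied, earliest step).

Answer: 65 5

Derivation:
Step 1: prey: 54+21-19=56; pred: 12+6-6=12
Step 2: prey: 56+22-20=58; pred: 12+6-6=12
Step 3: prey: 58+23-20=61; pred: 12+6-6=12
Step 4: prey: 61+24-21=64; pred: 12+7-6=13
Step 5: prey: 64+25-24=65; pred: 13+8-6=15
Step 6: prey: 65+26-29=62; pred: 15+9-7=17
Step 7: prey: 62+24-31=55; pred: 17+10-8=19
Step 8: prey: 55+22-31=46; pred: 19+10-9=20
Max prey = 65 at step 5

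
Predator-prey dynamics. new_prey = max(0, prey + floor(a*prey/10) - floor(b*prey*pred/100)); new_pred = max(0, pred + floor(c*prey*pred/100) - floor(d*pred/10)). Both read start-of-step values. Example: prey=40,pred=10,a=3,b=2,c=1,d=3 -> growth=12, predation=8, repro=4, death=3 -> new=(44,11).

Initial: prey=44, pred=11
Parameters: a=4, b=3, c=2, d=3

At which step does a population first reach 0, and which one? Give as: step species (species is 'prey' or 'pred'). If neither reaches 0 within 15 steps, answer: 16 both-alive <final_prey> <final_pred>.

Answer: 5 prey

Derivation:
Step 1: prey: 44+17-14=47; pred: 11+9-3=17
Step 2: prey: 47+18-23=42; pred: 17+15-5=27
Step 3: prey: 42+16-34=24; pred: 27+22-8=41
Step 4: prey: 24+9-29=4; pred: 41+19-12=48
Step 5: prey: 4+1-5=0; pred: 48+3-14=37
First extinction: prey at step 5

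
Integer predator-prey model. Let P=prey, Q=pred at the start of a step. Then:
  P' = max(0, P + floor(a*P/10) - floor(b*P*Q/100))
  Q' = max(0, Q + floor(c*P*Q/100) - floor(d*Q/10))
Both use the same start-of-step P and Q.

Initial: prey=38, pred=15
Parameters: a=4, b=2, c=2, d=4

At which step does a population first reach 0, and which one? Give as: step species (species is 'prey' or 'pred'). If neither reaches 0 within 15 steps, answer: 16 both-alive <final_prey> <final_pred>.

Step 1: prey: 38+15-11=42; pred: 15+11-6=20
Step 2: prey: 42+16-16=42; pred: 20+16-8=28
Step 3: prey: 42+16-23=35; pred: 28+23-11=40
Step 4: prey: 35+14-28=21; pred: 40+28-16=52
Step 5: prey: 21+8-21=8; pred: 52+21-20=53
Step 6: prey: 8+3-8=3; pred: 53+8-21=40
Step 7: prey: 3+1-2=2; pred: 40+2-16=26
Step 8: prey: 2+0-1=1; pred: 26+1-10=17
Step 9: prey: 1+0-0=1; pred: 17+0-6=11
Step 10: prey: 1+0-0=1; pred: 11+0-4=7
Step 11: prey: 1+0-0=1; pred: 7+0-2=5
Step 12: prey: 1+0-0=1; pred: 5+0-2=3
Step 13: prey: 1+0-0=1; pred: 3+0-1=2
Step 14: prey: 1+0-0=1; pred: 2+0-0=2
Steps 15-15: state stable at prey=1, pred=2 (no change)
No extinction within 15 steps

Answer: 16 both-alive 1 2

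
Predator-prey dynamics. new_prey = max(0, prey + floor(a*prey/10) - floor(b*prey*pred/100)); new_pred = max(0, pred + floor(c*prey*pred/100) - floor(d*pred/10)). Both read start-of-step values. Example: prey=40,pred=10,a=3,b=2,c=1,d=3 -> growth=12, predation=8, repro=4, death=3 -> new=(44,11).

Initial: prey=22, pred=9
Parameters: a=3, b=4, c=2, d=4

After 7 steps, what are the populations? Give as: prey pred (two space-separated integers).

Step 1: prey: 22+6-7=21; pred: 9+3-3=9
Step 2: prey: 21+6-7=20; pred: 9+3-3=9
Step 3: prey: 20+6-7=19; pred: 9+3-3=9
Step 4: prey: 19+5-6=18; pred: 9+3-3=9
Step 5: prey: 18+5-6=17; pred: 9+3-3=9
Step 6: prey: 17+5-6=16; pred: 9+3-3=9
Step 7: prey: 16+4-5=15; pred: 9+2-3=8

Answer: 15 8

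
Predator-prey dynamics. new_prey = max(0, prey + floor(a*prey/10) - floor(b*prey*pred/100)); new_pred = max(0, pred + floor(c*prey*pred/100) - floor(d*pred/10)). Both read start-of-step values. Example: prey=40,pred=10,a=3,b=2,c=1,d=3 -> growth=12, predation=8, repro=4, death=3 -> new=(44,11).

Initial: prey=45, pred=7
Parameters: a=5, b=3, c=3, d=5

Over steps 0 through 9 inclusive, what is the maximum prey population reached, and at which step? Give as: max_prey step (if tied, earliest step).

Step 1: prey: 45+22-9=58; pred: 7+9-3=13
Step 2: prey: 58+29-22=65; pred: 13+22-6=29
Step 3: prey: 65+32-56=41; pred: 29+56-14=71
Step 4: prey: 41+20-87=0; pred: 71+87-35=123
Step 5: prey: 0+0-0=0; pred: 123+0-61=62
Step 6: prey: 0+0-0=0; pred: 62+0-31=31
Step 7: prey: 0+0-0=0; pred: 31+0-15=16
Step 8: prey: 0+0-0=0; pred: 16+0-8=8
Step 9: prey: 0+0-0=0; pred: 8+0-4=4
Max prey = 65 at step 2

Answer: 65 2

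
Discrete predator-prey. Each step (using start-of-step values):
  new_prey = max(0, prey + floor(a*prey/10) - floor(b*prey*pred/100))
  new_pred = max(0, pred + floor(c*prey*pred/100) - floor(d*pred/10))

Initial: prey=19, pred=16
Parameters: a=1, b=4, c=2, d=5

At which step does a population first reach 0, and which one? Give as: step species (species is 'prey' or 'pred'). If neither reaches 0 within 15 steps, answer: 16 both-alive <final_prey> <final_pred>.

Answer: 16 both-alive 3 1

Derivation:
Step 1: prey: 19+1-12=8; pred: 16+6-8=14
Step 2: prey: 8+0-4=4; pred: 14+2-7=9
Step 3: prey: 4+0-1=3; pred: 9+0-4=5
Step 4: prey: 3+0-0=3; pred: 5+0-2=3
Step 5: prey: 3+0-0=3; pred: 3+0-1=2
Step 6: prey: 3+0-0=3; pred: 2+0-1=1
Step 7: prey: 3+0-0=3; pred: 1+0-0=1
Steps 8-15: state stable at prey=3, pred=1 (no change)
No extinction within 15 steps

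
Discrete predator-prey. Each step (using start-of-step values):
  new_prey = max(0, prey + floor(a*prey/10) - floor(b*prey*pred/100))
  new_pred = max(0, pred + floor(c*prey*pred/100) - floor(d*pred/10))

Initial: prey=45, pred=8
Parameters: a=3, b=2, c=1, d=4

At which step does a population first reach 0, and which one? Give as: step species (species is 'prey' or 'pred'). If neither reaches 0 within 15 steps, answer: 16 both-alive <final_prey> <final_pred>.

Step 1: prey: 45+13-7=51; pred: 8+3-3=8
Step 2: prey: 51+15-8=58; pred: 8+4-3=9
Step 3: prey: 58+17-10=65; pred: 9+5-3=11
Step 4: prey: 65+19-14=70; pred: 11+7-4=14
Step 5: prey: 70+21-19=72; pred: 14+9-5=18
Step 6: prey: 72+21-25=68; pred: 18+12-7=23
Step 7: prey: 68+20-31=57; pred: 23+15-9=29
Step 8: prey: 57+17-33=41; pred: 29+16-11=34
Step 9: prey: 41+12-27=26; pred: 34+13-13=34
Step 10: prey: 26+7-17=16; pred: 34+8-13=29
Step 11: prey: 16+4-9=11; pred: 29+4-11=22
Step 12: prey: 11+3-4=10; pred: 22+2-8=16
Step 13: prey: 10+3-3=10; pred: 16+1-6=11
Step 14: prey: 10+3-2=11; pred: 11+1-4=8
Step 15: prey: 11+3-1=13; pred: 8+0-3=5
No extinction within 15 steps

Answer: 16 both-alive 13 5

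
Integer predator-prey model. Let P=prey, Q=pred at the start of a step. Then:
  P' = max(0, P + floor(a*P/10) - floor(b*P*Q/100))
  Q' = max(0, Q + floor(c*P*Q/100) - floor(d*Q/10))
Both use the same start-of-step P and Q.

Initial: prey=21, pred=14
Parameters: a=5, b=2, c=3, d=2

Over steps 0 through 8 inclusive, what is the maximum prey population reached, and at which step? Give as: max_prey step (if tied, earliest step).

Step 1: prey: 21+10-5=26; pred: 14+8-2=20
Step 2: prey: 26+13-10=29; pred: 20+15-4=31
Step 3: prey: 29+14-17=26; pred: 31+26-6=51
Step 4: prey: 26+13-26=13; pred: 51+39-10=80
Step 5: prey: 13+6-20=0; pred: 80+31-16=95
Step 6: prey: 0+0-0=0; pred: 95+0-19=76
Step 7: prey: 0+0-0=0; pred: 76+0-15=61
Step 8: prey: 0+0-0=0; pred: 61+0-12=49
Max prey = 29 at step 2

Answer: 29 2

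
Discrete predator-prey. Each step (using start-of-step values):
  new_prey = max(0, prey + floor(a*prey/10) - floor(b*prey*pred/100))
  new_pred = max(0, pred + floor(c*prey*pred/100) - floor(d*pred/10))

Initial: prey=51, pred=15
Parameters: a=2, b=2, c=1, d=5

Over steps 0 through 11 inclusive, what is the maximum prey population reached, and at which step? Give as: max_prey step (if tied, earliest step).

Step 1: prey: 51+10-15=46; pred: 15+7-7=15
Step 2: prey: 46+9-13=42; pred: 15+6-7=14
Step 3: prey: 42+8-11=39; pred: 14+5-7=12
Step 4: prey: 39+7-9=37; pred: 12+4-6=10
Step 5: prey: 37+7-7=37; pred: 10+3-5=8
Step 6: prey: 37+7-5=39; pred: 8+2-4=6
Step 7: prey: 39+7-4=42; pred: 6+2-3=5
Step 8: prey: 42+8-4=46; pred: 5+2-2=5
Step 9: prey: 46+9-4=51; pred: 5+2-2=5
Step 10: prey: 51+10-5=56; pred: 5+2-2=5
Step 11: prey: 56+11-5=62; pred: 5+2-2=5
Max prey = 62 at step 11

Answer: 62 11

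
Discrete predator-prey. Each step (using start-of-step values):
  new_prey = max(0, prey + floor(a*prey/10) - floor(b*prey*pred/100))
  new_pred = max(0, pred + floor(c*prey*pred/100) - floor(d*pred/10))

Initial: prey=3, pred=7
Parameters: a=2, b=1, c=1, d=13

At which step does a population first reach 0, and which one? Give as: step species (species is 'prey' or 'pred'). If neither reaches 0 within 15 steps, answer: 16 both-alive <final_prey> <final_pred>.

Answer: 1 pred

Derivation:
Step 1: prey: 3+0-0=3; pred: 7+0-9=0
First extinction: pred at step 1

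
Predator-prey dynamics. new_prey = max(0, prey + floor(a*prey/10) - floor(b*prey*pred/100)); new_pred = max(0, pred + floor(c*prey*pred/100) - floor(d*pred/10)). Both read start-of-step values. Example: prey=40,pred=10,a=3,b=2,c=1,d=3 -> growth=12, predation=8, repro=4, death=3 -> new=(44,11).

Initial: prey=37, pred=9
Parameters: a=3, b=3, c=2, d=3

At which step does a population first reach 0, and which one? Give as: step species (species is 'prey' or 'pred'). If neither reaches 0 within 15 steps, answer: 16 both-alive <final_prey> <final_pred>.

Step 1: prey: 37+11-9=39; pred: 9+6-2=13
Step 2: prey: 39+11-15=35; pred: 13+10-3=20
Step 3: prey: 35+10-21=24; pred: 20+14-6=28
Step 4: prey: 24+7-20=11; pred: 28+13-8=33
Step 5: prey: 11+3-10=4; pred: 33+7-9=31
Step 6: prey: 4+1-3=2; pred: 31+2-9=24
Step 7: prey: 2+0-1=1; pred: 24+0-7=17
Step 8: prey: 1+0-0=1; pred: 17+0-5=12
Step 9: prey: 1+0-0=1; pred: 12+0-3=9
Step 10: prey: 1+0-0=1; pred: 9+0-2=7
Step 11: prey: 1+0-0=1; pred: 7+0-2=5
Step 12: prey: 1+0-0=1; pred: 5+0-1=4
Step 13: prey: 1+0-0=1; pred: 4+0-1=3
Step 14: prey: 1+0-0=1; pred: 3+0-0=3
Steps 15-15: state stable at prey=1, pred=3 (no change)
No extinction within 15 steps

Answer: 16 both-alive 1 3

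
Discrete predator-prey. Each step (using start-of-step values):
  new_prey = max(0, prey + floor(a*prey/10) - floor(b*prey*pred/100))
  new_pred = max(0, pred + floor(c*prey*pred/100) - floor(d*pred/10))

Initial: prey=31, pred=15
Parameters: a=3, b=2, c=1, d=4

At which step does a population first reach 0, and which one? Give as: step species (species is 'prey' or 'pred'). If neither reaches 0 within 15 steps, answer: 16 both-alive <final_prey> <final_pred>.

Answer: 16 both-alive 29 29

Derivation:
Step 1: prey: 31+9-9=31; pred: 15+4-6=13
Step 2: prey: 31+9-8=32; pred: 13+4-5=12
Step 3: prey: 32+9-7=34; pred: 12+3-4=11
Step 4: prey: 34+10-7=37; pred: 11+3-4=10
Step 5: prey: 37+11-7=41; pred: 10+3-4=9
Step 6: prey: 41+12-7=46; pred: 9+3-3=9
Step 7: prey: 46+13-8=51; pred: 9+4-3=10
Step 8: prey: 51+15-10=56; pred: 10+5-4=11
Step 9: prey: 56+16-12=60; pred: 11+6-4=13
Step 10: prey: 60+18-15=63; pred: 13+7-5=15
Step 11: prey: 63+18-18=63; pred: 15+9-6=18
Step 12: prey: 63+18-22=59; pred: 18+11-7=22
Step 13: prey: 59+17-25=51; pred: 22+12-8=26
Step 14: prey: 51+15-26=40; pred: 26+13-10=29
Step 15: prey: 40+12-23=29; pred: 29+11-11=29
No extinction within 15 steps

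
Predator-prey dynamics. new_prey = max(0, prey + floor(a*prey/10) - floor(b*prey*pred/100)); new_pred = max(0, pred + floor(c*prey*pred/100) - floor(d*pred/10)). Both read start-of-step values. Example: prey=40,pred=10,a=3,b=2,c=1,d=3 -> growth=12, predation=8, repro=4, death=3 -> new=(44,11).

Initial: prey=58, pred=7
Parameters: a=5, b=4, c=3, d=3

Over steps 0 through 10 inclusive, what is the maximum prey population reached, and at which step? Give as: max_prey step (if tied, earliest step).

Answer: 71 1

Derivation:
Step 1: prey: 58+29-16=71; pred: 7+12-2=17
Step 2: prey: 71+35-48=58; pred: 17+36-5=48
Step 3: prey: 58+29-111=0; pred: 48+83-14=117
Step 4: prey: 0+0-0=0; pred: 117+0-35=82
Step 5: prey: 0+0-0=0; pred: 82+0-24=58
Step 6: prey: 0+0-0=0; pred: 58+0-17=41
Step 7: prey: 0+0-0=0; pred: 41+0-12=29
Step 8: prey: 0+0-0=0; pred: 29+0-8=21
Step 9: prey: 0+0-0=0; pred: 21+0-6=15
Step 10: prey: 0+0-0=0; pred: 15+0-4=11
Max prey = 71 at step 1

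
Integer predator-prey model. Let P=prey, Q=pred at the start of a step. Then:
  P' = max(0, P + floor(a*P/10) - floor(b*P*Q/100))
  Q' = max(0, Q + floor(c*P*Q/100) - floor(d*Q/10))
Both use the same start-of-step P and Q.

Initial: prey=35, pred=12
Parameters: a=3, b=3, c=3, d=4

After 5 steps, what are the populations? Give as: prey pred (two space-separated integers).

Step 1: prey: 35+10-12=33; pred: 12+12-4=20
Step 2: prey: 33+9-19=23; pred: 20+19-8=31
Step 3: prey: 23+6-21=8; pred: 31+21-12=40
Step 4: prey: 8+2-9=1; pred: 40+9-16=33
Step 5: prey: 1+0-0=1; pred: 33+0-13=20

Answer: 1 20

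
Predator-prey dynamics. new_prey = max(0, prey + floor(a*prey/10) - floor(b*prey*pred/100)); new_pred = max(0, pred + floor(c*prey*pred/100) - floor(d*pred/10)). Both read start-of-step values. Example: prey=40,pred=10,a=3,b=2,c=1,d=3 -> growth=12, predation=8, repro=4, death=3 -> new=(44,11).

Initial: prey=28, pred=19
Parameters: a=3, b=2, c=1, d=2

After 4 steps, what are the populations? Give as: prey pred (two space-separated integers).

Answer: 16 23

Derivation:
Step 1: prey: 28+8-10=26; pred: 19+5-3=21
Step 2: prey: 26+7-10=23; pred: 21+5-4=22
Step 3: prey: 23+6-10=19; pred: 22+5-4=23
Step 4: prey: 19+5-8=16; pred: 23+4-4=23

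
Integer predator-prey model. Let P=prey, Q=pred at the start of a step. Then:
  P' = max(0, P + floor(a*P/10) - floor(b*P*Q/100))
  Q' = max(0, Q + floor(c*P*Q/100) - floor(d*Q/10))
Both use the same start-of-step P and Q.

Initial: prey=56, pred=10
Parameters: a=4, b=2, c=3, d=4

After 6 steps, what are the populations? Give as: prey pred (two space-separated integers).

Answer: 0 56

Derivation:
Step 1: prey: 56+22-11=67; pred: 10+16-4=22
Step 2: prey: 67+26-29=64; pred: 22+44-8=58
Step 3: prey: 64+25-74=15; pred: 58+111-23=146
Step 4: prey: 15+6-43=0; pred: 146+65-58=153
Step 5: prey: 0+0-0=0; pred: 153+0-61=92
Step 6: prey: 0+0-0=0; pred: 92+0-36=56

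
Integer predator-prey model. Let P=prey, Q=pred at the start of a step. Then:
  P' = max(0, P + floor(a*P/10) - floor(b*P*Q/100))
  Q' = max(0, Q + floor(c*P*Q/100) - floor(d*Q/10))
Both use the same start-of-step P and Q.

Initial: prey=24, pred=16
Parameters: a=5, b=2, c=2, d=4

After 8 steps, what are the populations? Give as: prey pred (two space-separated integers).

Answer: 3 41

Derivation:
Step 1: prey: 24+12-7=29; pred: 16+7-6=17
Step 2: prey: 29+14-9=34; pred: 17+9-6=20
Step 3: prey: 34+17-13=38; pred: 20+13-8=25
Step 4: prey: 38+19-19=38; pred: 25+19-10=34
Step 5: prey: 38+19-25=32; pred: 34+25-13=46
Step 6: prey: 32+16-29=19; pred: 46+29-18=57
Step 7: prey: 19+9-21=7; pred: 57+21-22=56
Step 8: prey: 7+3-7=3; pred: 56+7-22=41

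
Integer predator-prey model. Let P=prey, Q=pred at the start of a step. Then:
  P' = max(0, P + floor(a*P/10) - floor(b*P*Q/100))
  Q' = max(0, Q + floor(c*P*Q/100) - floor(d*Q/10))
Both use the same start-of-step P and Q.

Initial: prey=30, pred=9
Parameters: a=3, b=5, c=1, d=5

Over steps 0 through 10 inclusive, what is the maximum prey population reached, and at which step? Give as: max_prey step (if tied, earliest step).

Answer: 93 10

Derivation:
Step 1: prey: 30+9-13=26; pred: 9+2-4=7
Step 2: prey: 26+7-9=24; pred: 7+1-3=5
Step 3: prey: 24+7-6=25; pred: 5+1-2=4
Step 4: prey: 25+7-5=27; pred: 4+1-2=3
Step 5: prey: 27+8-4=31; pred: 3+0-1=2
Step 6: prey: 31+9-3=37; pred: 2+0-1=1
Step 7: prey: 37+11-1=47; pred: 1+0-0=1
Step 8: prey: 47+14-2=59; pred: 1+0-0=1
Step 9: prey: 59+17-2=74; pred: 1+0-0=1
Step 10: prey: 74+22-3=93; pred: 1+0-0=1
Max prey = 93 at step 10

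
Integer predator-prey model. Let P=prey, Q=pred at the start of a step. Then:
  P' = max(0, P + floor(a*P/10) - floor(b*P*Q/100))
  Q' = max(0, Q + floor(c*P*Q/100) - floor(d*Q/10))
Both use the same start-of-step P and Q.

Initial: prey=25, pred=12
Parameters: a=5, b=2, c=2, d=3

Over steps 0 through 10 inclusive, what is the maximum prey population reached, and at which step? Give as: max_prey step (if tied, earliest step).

Step 1: prey: 25+12-6=31; pred: 12+6-3=15
Step 2: prey: 31+15-9=37; pred: 15+9-4=20
Step 3: prey: 37+18-14=41; pred: 20+14-6=28
Step 4: prey: 41+20-22=39; pred: 28+22-8=42
Step 5: prey: 39+19-32=26; pred: 42+32-12=62
Step 6: prey: 26+13-32=7; pred: 62+32-18=76
Step 7: prey: 7+3-10=0; pred: 76+10-22=64
Step 8: prey: 0+0-0=0; pred: 64+0-19=45
Step 9: prey: 0+0-0=0; pred: 45+0-13=32
Step 10: prey: 0+0-0=0; pred: 32+0-9=23
Max prey = 41 at step 3

Answer: 41 3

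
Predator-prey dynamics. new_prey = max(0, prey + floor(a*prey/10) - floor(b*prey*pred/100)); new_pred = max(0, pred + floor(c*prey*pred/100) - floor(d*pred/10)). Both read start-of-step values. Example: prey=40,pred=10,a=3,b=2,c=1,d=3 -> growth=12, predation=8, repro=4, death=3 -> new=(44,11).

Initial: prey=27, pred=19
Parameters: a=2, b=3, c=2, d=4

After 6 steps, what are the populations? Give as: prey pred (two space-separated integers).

Step 1: prey: 27+5-15=17; pred: 19+10-7=22
Step 2: prey: 17+3-11=9; pred: 22+7-8=21
Step 3: prey: 9+1-5=5; pred: 21+3-8=16
Step 4: prey: 5+1-2=4; pred: 16+1-6=11
Step 5: prey: 4+0-1=3; pred: 11+0-4=7
Step 6: prey: 3+0-0=3; pred: 7+0-2=5

Answer: 3 5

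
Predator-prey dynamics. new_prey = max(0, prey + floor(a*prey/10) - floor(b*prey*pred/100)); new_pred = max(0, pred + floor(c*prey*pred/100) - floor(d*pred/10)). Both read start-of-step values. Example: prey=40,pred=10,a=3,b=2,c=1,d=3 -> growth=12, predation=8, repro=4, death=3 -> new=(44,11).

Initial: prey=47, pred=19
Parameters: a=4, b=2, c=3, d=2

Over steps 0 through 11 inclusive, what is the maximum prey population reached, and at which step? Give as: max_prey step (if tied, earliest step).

Step 1: prey: 47+18-17=48; pred: 19+26-3=42
Step 2: prey: 48+19-40=27; pred: 42+60-8=94
Step 3: prey: 27+10-50=0; pred: 94+76-18=152
Step 4: prey: 0+0-0=0; pred: 152+0-30=122
Step 5: prey: 0+0-0=0; pred: 122+0-24=98
Step 6: prey: 0+0-0=0; pred: 98+0-19=79
Step 7: prey: 0+0-0=0; pred: 79+0-15=64
Step 8: prey: 0+0-0=0; pred: 64+0-12=52
Step 9: prey: 0+0-0=0; pred: 52+0-10=42
Step 10: prey: 0+0-0=0; pred: 42+0-8=34
Step 11: prey: 0+0-0=0; pred: 34+0-6=28
Max prey = 48 at step 1

Answer: 48 1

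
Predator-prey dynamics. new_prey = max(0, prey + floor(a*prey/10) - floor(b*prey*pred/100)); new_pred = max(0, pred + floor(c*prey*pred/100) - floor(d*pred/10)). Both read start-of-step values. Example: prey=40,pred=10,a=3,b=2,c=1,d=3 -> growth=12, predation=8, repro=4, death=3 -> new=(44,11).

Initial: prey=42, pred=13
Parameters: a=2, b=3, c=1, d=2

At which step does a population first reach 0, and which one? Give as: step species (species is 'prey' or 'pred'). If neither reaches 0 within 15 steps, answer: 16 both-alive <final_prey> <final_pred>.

Answer: 16 both-alive 3 4

Derivation:
Step 1: prey: 42+8-16=34; pred: 13+5-2=16
Step 2: prey: 34+6-16=24; pred: 16+5-3=18
Step 3: prey: 24+4-12=16; pred: 18+4-3=19
Step 4: prey: 16+3-9=10; pred: 19+3-3=19
Step 5: prey: 10+2-5=7; pred: 19+1-3=17
Step 6: prey: 7+1-3=5; pred: 17+1-3=15
Step 7: prey: 5+1-2=4; pred: 15+0-3=12
Step 8: prey: 4+0-1=3; pred: 12+0-2=10
Step 9: prey: 3+0-0=3; pred: 10+0-2=8
Step 10: prey: 3+0-0=3; pred: 8+0-1=7
Step 11: prey: 3+0-0=3; pred: 7+0-1=6
Step 12: prey: 3+0-0=3; pred: 6+0-1=5
Step 13: prey: 3+0-0=3; pred: 5+0-1=4
Step 14: prey: 3+0-0=3; pred: 4+0-0=4
Steps 15-15: state stable at prey=3, pred=4 (no change)
No extinction within 15 steps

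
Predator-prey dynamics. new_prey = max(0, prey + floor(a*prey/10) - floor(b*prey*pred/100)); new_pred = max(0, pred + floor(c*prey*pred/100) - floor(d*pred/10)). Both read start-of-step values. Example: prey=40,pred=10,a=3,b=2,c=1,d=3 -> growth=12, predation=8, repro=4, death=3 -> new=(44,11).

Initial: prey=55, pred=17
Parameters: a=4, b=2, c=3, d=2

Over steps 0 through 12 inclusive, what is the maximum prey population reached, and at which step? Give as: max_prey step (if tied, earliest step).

Answer: 59 1

Derivation:
Step 1: prey: 55+22-18=59; pred: 17+28-3=42
Step 2: prey: 59+23-49=33; pred: 42+74-8=108
Step 3: prey: 33+13-71=0; pred: 108+106-21=193
Step 4: prey: 0+0-0=0; pred: 193+0-38=155
Step 5: prey: 0+0-0=0; pred: 155+0-31=124
Step 6: prey: 0+0-0=0; pred: 124+0-24=100
Step 7: prey: 0+0-0=0; pred: 100+0-20=80
Step 8: prey: 0+0-0=0; pred: 80+0-16=64
Step 9: prey: 0+0-0=0; pred: 64+0-12=52
Step 10: prey: 0+0-0=0; pred: 52+0-10=42
Step 11: prey: 0+0-0=0; pred: 42+0-8=34
Step 12: prey: 0+0-0=0; pred: 34+0-6=28
Max prey = 59 at step 1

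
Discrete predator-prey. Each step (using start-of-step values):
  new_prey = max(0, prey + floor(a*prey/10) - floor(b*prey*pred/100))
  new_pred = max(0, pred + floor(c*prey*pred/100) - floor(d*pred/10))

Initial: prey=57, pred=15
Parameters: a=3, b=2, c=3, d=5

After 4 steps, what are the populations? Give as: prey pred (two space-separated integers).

Answer: 0 59

Derivation:
Step 1: prey: 57+17-17=57; pred: 15+25-7=33
Step 2: prey: 57+17-37=37; pred: 33+56-16=73
Step 3: prey: 37+11-54=0; pred: 73+81-36=118
Step 4: prey: 0+0-0=0; pred: 118+0-59=59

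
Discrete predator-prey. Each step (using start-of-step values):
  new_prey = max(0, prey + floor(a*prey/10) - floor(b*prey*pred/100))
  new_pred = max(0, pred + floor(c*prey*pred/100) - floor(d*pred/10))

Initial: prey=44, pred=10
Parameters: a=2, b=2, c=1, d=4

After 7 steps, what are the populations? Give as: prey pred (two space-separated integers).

Answer: 44 10

Derivation:
Step 1: prey: 44+8-8=44; pred: 10+4-4=10
Step 2: prey: 44+8-8=44; pred: 10+4-4=10
Step 3: prey: 44+8-8=44; pred: 10+4-4=10
Step 4: prey: 44+8-8=44; pred: 10+4-4=10
Step 5: prey: 44+8-8=44; pred: 10+4-4=10
Step 6: prey: 44+8-8=44; pred: 10+4-4=10
Step 7: prey: 44+8-8=44; pred: 10+4-4=10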